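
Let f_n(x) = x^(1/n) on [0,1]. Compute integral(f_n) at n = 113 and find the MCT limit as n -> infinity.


At n = 113: f_113(x) = x^(1/113).
Step 1: integral(x^(1/113), 0, 1) = [x^(1/113+1) / (1/113+1)] from 0 to 1
     = 1 / (1/113 + 1) = 1 / ((113+1)/113) = 113/(113+1)
     = 113/114 = 0.991228
Step 2: As n -> infinity, f_n(x) = x^(1/n) -> 1 for x in (0,1], and f_n is increasing in n.
By MCT, lim_n integral(f_n) = integral(lim_n f_n) = integral(1, 0, 1) = 1.
Step 3: Verify convergence: 113/114 = 0.991228 -> 1


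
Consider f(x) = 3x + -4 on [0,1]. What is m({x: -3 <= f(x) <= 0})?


f^(-1)([-3, 0]) = {x : -3 <= 3x + -4 <= 0}
Solving: (-3 - -4)/3 <= x <= (0 - -4)/3
= [0.333333, 1.333333]
Intersecting with [0,1]: [0.333333, 1]
Measure = 1 - 0.333333 = 0.666667


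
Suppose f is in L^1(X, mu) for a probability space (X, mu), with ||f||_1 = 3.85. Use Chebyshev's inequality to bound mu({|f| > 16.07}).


Chebyshev/Markov inequality: mu(|f| > eps) <= (||f||_p / eps)^p
Step 1: ||f||_1 / eps = 3.85 / 16.07 = 0.239577
Step 2: Raise to power p = 1:
  (0.239577)^1 = 0.239577
Step 3: Therefore mu(|f| > 16.07) <= 0.239577


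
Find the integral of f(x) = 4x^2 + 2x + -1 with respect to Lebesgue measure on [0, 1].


The Lebesgue integral of a Riemann-integrable function agrees with the Riemann integral.
Antiderivative F(x) = (4/3)x^3 + (2/2)x^2 + -1x
F(1) = (4/3)*1^3 + (2/2)*1^2 + -1*1
     = (4/3)*1 + (2/2)*1 + -1*1
     = 1.333333 + 1 + -1
     = 1.333333
F(0) = 0.0
Integral = F(1) - F(0) = 1.333333 - 0.0 = 1.333333


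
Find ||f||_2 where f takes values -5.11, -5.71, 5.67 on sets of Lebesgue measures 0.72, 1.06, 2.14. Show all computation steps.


Step 1: Compute |f_i|^2 for each value:
  |-5.11|^2 = 26.1121
  |-5.71|^2 = 32.6041
  |5.67|^2 = 32.1489
Step 2: Multiply by measures and sum:
  26.1121 * 0.72 = 18.800712
  32.6041 * 1.06 = 34.560346
  32.1489 * 2.14 = 68.798646
Sum = 18.800712 + 34.560346 + 68.798646 = 122.159704
Step 3: Take the p-th root:
||f||_2 = (122.159704)^(1/2) = 11.052588


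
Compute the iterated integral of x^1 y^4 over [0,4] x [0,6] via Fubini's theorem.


By Fubini's theorem, the double integral factors as a product of single integrals:
Step 1: integral_0^4 x^1 dx = [x^2/2] from 0 to 4
     = 4^2/2 = 8
Step 2: integral_0^6 y^4 dy = [y^5/5] from 0 to 6
     = 6^5/5 = 1555.2
Step 3: Double integral = 8 * 1555.2 = 12441.6


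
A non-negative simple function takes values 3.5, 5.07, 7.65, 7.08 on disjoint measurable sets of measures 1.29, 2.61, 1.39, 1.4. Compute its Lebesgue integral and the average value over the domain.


Step 1: Integral = sum(value_i * measure_i)
= 3.5*1.29 + 5.07*2.61 + 7.65*1.39 + 7.08*1.4
= 4.515 + 13.2327 + 10.6335 + 9.912
= 38.2932
Step 2: Total measure of domain = 1.29 + 2.61 + 1.39 + 1.4 = 6.69
Step 3: Average value = 38.2932 / 6.69 = 5.723946


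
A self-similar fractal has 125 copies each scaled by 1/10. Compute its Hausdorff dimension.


For a self-similar set with N copies scaled by 1/r:
dim_H = log(N)/log(r) = log(125)/log(10)
= 4.828314/2.302585
= 2.09691


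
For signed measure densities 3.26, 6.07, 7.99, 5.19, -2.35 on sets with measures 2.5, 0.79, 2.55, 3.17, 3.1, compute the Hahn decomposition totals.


Step 1: Compute signed measure on each set:
  Set 1: 3.26 * 2.5 = 8.15
  Set 2: 6.07 * 0.79 = 4.7953
  Set 3: 7.99 * 2.55 = 20.3745
  Set 4: 5.19 * 3.17 = 16.4523
  Set 5: -2.35 * 3.1 = -7.285
Step 2: Total signed measure = (8.15) + (4.7953) + (20.3745) + (16.4523) + (-7.285)
     = 42.4871
Step 3: Positive part mu+(X) = sum of positive contributions = 49.7721
Step 4: Negative part mu-(X) = |sum of negative contributions| = 7.285


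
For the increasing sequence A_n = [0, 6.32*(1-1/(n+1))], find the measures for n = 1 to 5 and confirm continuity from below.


By continuity of measure from below: if A_n increases to A, then m(A_n) -> m(A).
Here A = [0, 6.32], so m(A) = 6.32
Step 1: a_1 = 6.32*(1 - 1/2) = 3.16, m(A_1) = 3.16
Step 2: a_2 = 6.32*(1 - 1/3) = 4.2133, m(A_2) = 4.2133
Step 3: a_3 = 6.32*(1 - 1/4) = 4.74, m(A_3) = 4.74
Step 4: a_4 = 6.32*(1 - 1/5) = 5.056, m(A_4) = 5.056
Step 5: a_5 = 6.32*(1 - 1/6) = 5.2667, m(A_5) = 5.2667
Limit: m(A_n) -> m([0,6.32]) = 6.32


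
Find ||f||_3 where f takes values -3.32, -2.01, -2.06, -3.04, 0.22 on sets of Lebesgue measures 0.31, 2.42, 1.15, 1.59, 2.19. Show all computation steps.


Step 1: Compute |f_i|^3 for each value:
  |-3.32|^3 = 36.594368
  |-2.01|^3 = 8.120601
  |-2.06|^3 = 8.741816
  |-3.04|^3 = 28.094464
  |0.22|^3 = 0.010648
Step 2: Multiply by measures and sum:
  36.594368 * 0.31 = 11.344254
  8.120601 * 2.42 = 19.651854
  8.741816 * 1.15 = 10.053088
  28.094464 * 1.59 = 44.670198
  0.010648 * 2.19 = 0.023319
Sum = 11.344254 + 19.651854 + 10.053088 + 44.670198 + 0.023319 = 85.742714
Step 3: Take the p-th root:
||f||_3 = (85.742714)^(1/3) = 4.409599


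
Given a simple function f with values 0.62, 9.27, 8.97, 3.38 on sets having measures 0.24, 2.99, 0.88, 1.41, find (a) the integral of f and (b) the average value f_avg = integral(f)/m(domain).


Step 1: Integral = sum(value_i * measure_i)
= 0.62*0.24 + 9.27*2.99 + 8.97*0.88 + 3.38*1.41
= 0.1488 + 27.7173 + 7.8936 + 4.7658
= 40.5255
Step 2: Total measure of domain = 0.24 + 2.99 + 0.88 + 1.41 = 5.52
Step 3: Average value = 40.5255 / 5.52 = 7.341576


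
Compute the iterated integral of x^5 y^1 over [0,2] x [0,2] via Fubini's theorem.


By Fubini's theorem, the double integral factors as a product of single integrals:
Step 1: integral_0^2 x^5 dx = [x^6/6] from 0 to 2
     = 2^6/6 = 10.666667
Step 2: integral_0^2 y^1 dy = [y^2/2] from 0 to 2
     = 2^2/2 = 2
Step 3: Double integral = 10.666667 * 2 = 21.333333


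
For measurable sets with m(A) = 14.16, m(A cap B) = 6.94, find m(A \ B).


m(A \ B) = m(A) - m(A n B)
= 14.16 - 6.94
= 7.22


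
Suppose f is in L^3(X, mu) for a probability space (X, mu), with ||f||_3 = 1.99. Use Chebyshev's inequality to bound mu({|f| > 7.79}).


Chebyshev/Markov inequality: mu(|f| > eps) <= (||f||_p / eps)^p
Step 1: ||f||_3 / eps = 1.99 / 7.79 = 0.255456
Step 2: Raise to power p = 3:
  (0.255456)^3 = 0.01667
Step 3: Therefore mu(|f| > 7.79) <= 0.01667


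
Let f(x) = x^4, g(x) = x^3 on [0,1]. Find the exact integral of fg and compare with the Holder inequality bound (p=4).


Step 1: Exact integral of f*g = integral(x^7, 0, 1) = 1/8
     = 0.125
Step 2: Holder bound with p=4, q=1.333333:
  ||f||_p = (integral x^16 dx)^(1/4) = (1/17)^(1/4) = 0.492479
  ||g||_q = (integral x^4 dx)^(1/1.333333) = (1/5)^(1/1.333333) = 0.29907
Step 3: Holder bound = ||f||_p * ||g||_q = 0.492479 * 0.29907 = 0.147286
Verification: 0.125 <= 0.147286 (Holder holds)


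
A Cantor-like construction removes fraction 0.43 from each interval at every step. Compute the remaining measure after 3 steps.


Step 1: At each step, fraction remaining = 1 - 0.43 = 0.57
Step 2: After 3 steps, measure = (0.57)^3
Step 3: Computing the power step by step:
  After step 1: 0.57
  After step 2: 0.3249
  After step 3: 0.185193
Result = 0.185193


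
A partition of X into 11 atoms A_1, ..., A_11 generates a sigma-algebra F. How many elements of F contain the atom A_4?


Each element of F is a union of some subset S of the 11 atoms.
The element contains A_4 iff A_4 is in S.
So we count subsets S of {A_1,...,A_11} with A_4 in S: choose freely among the other 10 atoms.
Count = 2^(11-1) = 2^10 = 1024.


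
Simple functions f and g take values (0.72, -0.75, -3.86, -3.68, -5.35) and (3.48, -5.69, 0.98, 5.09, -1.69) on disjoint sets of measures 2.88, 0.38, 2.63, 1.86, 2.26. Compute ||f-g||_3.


Step 1: Compute differences f_i - g_i:
  0.72 - 3.48 = -2.76
  -0.75 - -5.69 = 4.94
  -3.86 - 0.98 = -4.84
  -3.68 - 5.09 = -8.77
  -5.35 - -1.69 = -3.66
Step 2: Compute |diff|^3 * measure for each set:
  |-2.76|^3 * 2.88 = 21.024576 * 2.88 = 60.550779
  |4.94|^3 * 0.38 = 120.553784 * 0.38 = 45.810438
  |-4.84|^3 * 2.63 = 113.379904 * 2.63 = 298.189148
  |-8.77|^3 * 1.86 = 674.526133 * 1.86 = 1254.618607
  |-3.66|^3 * 2.26 = 49.027896 * 2.26 = 110.803045
Step 3: Sum = 1769.972017
Step 4: ||f-g||_3 = (1769.972017)^(1/3) = 12.096381


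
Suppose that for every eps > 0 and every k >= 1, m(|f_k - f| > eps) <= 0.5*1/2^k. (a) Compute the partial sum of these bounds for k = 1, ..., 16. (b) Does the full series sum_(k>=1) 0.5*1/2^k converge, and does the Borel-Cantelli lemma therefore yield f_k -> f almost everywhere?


Step 1: List the terms 0.5*1/2^k for k = 1 to 16:
  k=1: 0.25
  k=2: 0.125
  k=3: 0.0625
  k=4: 0.03125
  k=5: 0.015625
  k=6: 0.007812
  k=7: 0.003906
  k=8: 0.001953
  k=9: 9.765625e-04
  k=10: 4.882812e-04
  k=11: 2.441406e-04
  k=12: 1.220703e-04
  k=13: 6.103516e-05
  k=14: 3.051758e-05
  k=15: 1.525879e-05
  k=16: 7.629395e-06
Step 2: Partial sum = 0.25 + 0.125 + 0.0625 + 0.03125 + 0.015625 + 0.007812 + 0.003906 + 0.001953 + 9.765625e-04 + 4.882812e-04 + 2.441406e-04 + 1.220703e-04 + 6.103516e-05 + 3.051758e-05 + 1.525879e-05 + 7.629395e-06
     = 0.499992
Step 3: The full series sum_(k>=1) 0.5*1/2^k converges (geometric series with ratio 1/2 < 1; a constant multiple of a convergent series converges).
Step 4: Fix eps > 0. Since sum_k m(|f_k - f| > eps) < infinity, the Borel-Cantelli lemma gives
        m(limsup_k {|f_k - f| > eps}) = 0, i.e. for a.e. x, |f_k(x) - f(x)| <= eps for all large k.
        Applying this with eps = 1/j for j = 1, 2, ... and intersecting the countably many full-measure sets,
        for a.e. x we get limsup_k |f_k(x) - f(x)| <= 1/j for every j, hence f_k -> f almost everywhere.
Conclusion: series converges; Borel-Cantelli yields f_k -> f a.e.


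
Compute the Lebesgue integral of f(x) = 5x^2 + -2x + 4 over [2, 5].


The Lebesgue integral of a Riemann-integrable function agrees with the Riemann integral.
Antiderivative F(x) = (5/3)x^3 + (-2/2)x^2 + 4x
F(5) = (5/3)*5^3 + (-2/2)*5^2 + 4*5
     = (5/3)*125 + (-2/2)*25 + 4*5
     = 208.333333 + -25 + 20
     = 203.333333
F(2) = 17.333333
Integral = F(5) - F(2) = 203.333333 - 17.333333 = 186


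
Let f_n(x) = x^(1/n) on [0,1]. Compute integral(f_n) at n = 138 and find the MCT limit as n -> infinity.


At n = 138: f_138(x) = x^(1/138).
Step 1: integral(x^(1/138), 0, 1) = [x^(1/138+1) / (1/138+1)] from 0 to 1
     = 1 / (1/138 + 1) = 1 / ((138+1)/138) = 138/(138+1)
     = 138/139 = 0.992806
Step 2: As n -> infinity, f_n(x) = x^(1/n) -> 1 for x in (0,1], and f_n is increasing in n.
By MCT, lim_n integral(f_n) = integral(lim_n f_n) = integral(1, 0, 1) = 1.
Step 3: Verify convergence: 138/139 = 0.992806 -> 1


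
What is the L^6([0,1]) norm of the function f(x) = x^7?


Step 1: ||f||_6 = (integral_0^1 |x^7|^6 dx)^(1/6)
     = (integral_0^1 x^42 dx)^(1/6)
Step 2: integral_0^1 x^42 dx = [x^43/(43)] from 0 to 1 = 1^43/43
     = 1/43 = 0.023256
Step 3: ||f||_6 = (0.023256)^(1/6) = 0.534263


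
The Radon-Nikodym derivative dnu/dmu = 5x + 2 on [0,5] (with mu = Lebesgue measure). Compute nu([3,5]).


nu(A) = integral_A (dnu/dmu) dmu = integral_3^5 (5x + 2) dx
Step 1: Antiderivative F(x) = (5/2)x^2 + 2x
Step 2: F(5) = (5/2)*5^2 + 2*5 = 62.5 + 10 = 72.5
Step 3: F(3) = (5/2)*3^2 + 2*3 = 22.5 + 6 = 28.5
Step 4: nu([3,5]) = F(5) - F(3) = 72.5 - 28.5 = 44


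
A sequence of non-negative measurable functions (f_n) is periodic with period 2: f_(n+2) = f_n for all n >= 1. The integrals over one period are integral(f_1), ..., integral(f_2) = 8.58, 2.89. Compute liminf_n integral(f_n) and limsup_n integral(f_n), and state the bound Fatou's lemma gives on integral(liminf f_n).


The sequence (integral(f_n)) is periodic with period 2, repeating the values 8.58, 2.89 indefinitely.
Step 1: For a periodic sequence, every tail (a_m, a_(m+1), ...) contains all 2 period values infinitely often.
Step 2: Hence inf of every tail = min of the period values = min(8.58, 2.89) = 2.89.
        liminf_n integral(f_n) = sup over m of (inf of tail from m) = 2.89.
Step 3: Similarly sup of every tail = max of the period values = 8.58.
        limsup_n integral(f_n) = 8.58.
Step 4: Fatou's lemma: integral(liminf_n f_n) <= liminf_n integral(f_n) = 2.89.
        So the integral of the pointwise liminf is at most 2.89.


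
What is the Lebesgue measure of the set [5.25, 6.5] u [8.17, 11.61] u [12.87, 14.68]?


For pairwise disjoint intervals, m(union) = sum of lengths.
= (6.5 - 5.25) + (11.61 - 8.17) + (14.68 - 12.87)
= 1.25 + 3.44 + 1.81
= 6.5


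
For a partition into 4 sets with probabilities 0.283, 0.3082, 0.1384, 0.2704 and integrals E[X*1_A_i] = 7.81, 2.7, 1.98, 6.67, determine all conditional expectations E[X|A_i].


For each cell A_i: E[X|A_i] = E[X*1_A_i] / P(A_i)
Step 1: E[X|A_1] = 7.81 / 0.283 = 27.597173
Step 2: E[X|A_2] = 2.7 / 0.3082 = 8.760545
Step 3: E[X|A_3] = 1.98 / 0.1384 = 14.306358
Step 4: E[X|A_4] = 6.67 / 0.2704 = 24.66716
Verification: E[X] = sum E[X*1_A_i] = 7.81 + 2.7 + 1.98 + 6.67 = 19.16


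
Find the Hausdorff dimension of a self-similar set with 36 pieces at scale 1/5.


For a self-similar set with N copies scaled by 1/r:
dim_H = log(N)/log(r) = log(36)/log(5)
= 3.583519/1.609438
= 2.226566


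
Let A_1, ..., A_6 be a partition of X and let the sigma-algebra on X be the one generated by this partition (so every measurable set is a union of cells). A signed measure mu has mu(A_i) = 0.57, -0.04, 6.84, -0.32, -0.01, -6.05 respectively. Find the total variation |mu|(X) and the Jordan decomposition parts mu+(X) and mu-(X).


Step 1: Every measurable set is a union of atoms (the cells / points), so a Hahn decomposition is
  obtained by grouping atoms by sign: P = union of atoms with mu > 0, N = union of the remaining atoms.
  Atoms in P (indices): 1, 3;  atoms in N (indices): 2, 4, 5, 6
  Positive values: 0.57, 6.84
  Negative values: -0.04, -0.32, -0.01, -6.05
Step 2: mu+(X) = mu(P) = sum of positive atom values = 7.41
Step 3: mu-(X) = -mu(N) = sum of |negative atom values| = 6.42
Step 4: |mu|(X) = mu+(X) + mu-(X) = 7.41 + 6.42 = 13.83


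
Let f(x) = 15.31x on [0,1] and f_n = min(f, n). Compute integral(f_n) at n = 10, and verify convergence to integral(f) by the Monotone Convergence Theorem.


f(x) = 15.31x on [0,1]; f_n(x) = min(15.31x, n). At n = 10:
Step 1: f(x) reaches 10 at x = 10/15.31 = 0.653168
Step 2: integral(f_10) = integral(15.31x, 0, 0.653168) + integral(10, 0.653168, 1)
       = 15.31*0.653168^2/2 + 10*(1 - 0.653168)
       = 3.265839 + 3.468321
       = 6.734161
Step 3: As n -> infinity, f_n increases to f, so by MCT integral(f_n) -> integral(f) = 15.31/2 = 7.655.
Convergence: integral(f_10) = 6.734161 -> 7.655 as n -> infinity


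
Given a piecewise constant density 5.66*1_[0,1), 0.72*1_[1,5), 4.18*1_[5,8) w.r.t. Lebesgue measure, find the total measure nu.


Integrate each piece of the Radon-Nikodym derivative:
Step 1: integral_0^1 5.66 dx = 5.66*(1-0) = 5.66*1 = 5.66
Step 2: integral_1^5 0.72 dx = 0.72*(5-1) = 0.72*4 = 2.88
Step 3: integral_5^8 4.18 dx = 4.18*(8-5) = 4.18*3 = 12.54
Total: 5.66 + 2.88 + 12.54 = 21.08


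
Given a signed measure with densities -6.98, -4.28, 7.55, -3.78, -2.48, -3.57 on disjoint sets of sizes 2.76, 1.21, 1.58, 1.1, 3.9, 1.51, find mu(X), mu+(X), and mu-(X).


Step 1: Compute signed measure on each set:
  Set 1: -6.98 * 2.76 = -19.2648
  Set 2: -4.28 * 1.21 = -5.1788
  Set 3: 7.55 * 1.58 = 11.929
  Set 4: -3.78 * 1.1 = -4.158
  Set 5: -2.48 * 3.9 = -9.672
  Set 6: -3.57 * 1.51 = -5.3907
Step 2: Total signed measure = (-19.2648) + (-5.1788) + (11.929) + (-4.158) + (-9.672) + (-5.3907)
     = -31.7353
Step 3: Positive part mu+(X) = sum of positive contributions = 11.929
Step 4: Negative part mu-(X) = |sum of negative contributions| = 43.6643


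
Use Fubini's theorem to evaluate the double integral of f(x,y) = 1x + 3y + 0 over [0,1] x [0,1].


By Fubini, integrate in x first, then y.
Step 1: Fix y, integrate over x in [0,1]:
  integral(1x + 3y + 0, x=0..1)
  = 1*(1^2 - 0^2)/2 + (3y + 0)*(1 - 0)
  = 0.5 + (3y + 0)*1
  = 0.5 + 3y + 0
  = 0.5 + 3y
Step 2: Integrate over y in [0,1]:
  integral(0.5 + 3y, y=0..1)
  = 0.5*1 + 3*(1^2 - 0^2)/2
  = 0.5 + 1.5
  = 2


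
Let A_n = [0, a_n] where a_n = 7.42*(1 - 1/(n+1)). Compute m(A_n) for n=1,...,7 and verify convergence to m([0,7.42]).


By continuity of measure from below: if A_n increases to A, then m(A_n) -> m(A).
Here A = [0, 7.42], so m(A) = 7.42
Step 1: a_1 = 7.42*(1 - 1/2) = 3.71, m(A_1) = 3.71
Step 2: a_2 = 7.42*(1 - 1/3) = 4.9467, m(A_2) = 4.9467
Step 3: a_3 = 7.42*(1 - 1/4) = 5.565, m(A_3) = 5.565
Step 4: a_4 = 7.42*(1 - 1/5) = 5.936, m(A_4) = 5.936
Step 5: a_5 = 7.42*(1 - 1/6) = 6.1833, m(A_5) = 6.1833
Step 6: a_6 = 7.42*(1 - 1/7) = 6.36, m(A_6) = 6.36
Step 7: a_7 = 7.42*(1 - 1/8) = 6.4925, m(A_7) = 6.4925
Limit: m(A_n) -> m([0,7.42]) = 7.42


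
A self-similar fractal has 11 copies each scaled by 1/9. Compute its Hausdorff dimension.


For a self-similar set with N copies scaled by 1/r:
dim_H = log(N)/log(r) = log(11)/log(9)
= 2.397895/2.197225
= 1.091329


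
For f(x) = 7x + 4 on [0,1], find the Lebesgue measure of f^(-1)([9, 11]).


f^(-1)([9, 11]) = {x : 9 <= 7x + 4 <= 11}
Solving: (9 - 4)/7 <= x <= (11 - 4)/7
= [0.714286, 1]
Intersecting with [0,1]: [0.714286, 1]
Measure = 1 - 0.714286 = 0.285714


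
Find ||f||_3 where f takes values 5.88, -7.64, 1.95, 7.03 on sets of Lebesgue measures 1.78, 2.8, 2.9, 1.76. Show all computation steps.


Step 1: Compute |f_i|^3 for each value:
  |5.88|^3 = 203.297472
  |-7.64|^3 = 445.943744
  |1.95|^3 = 7.414875
  |7.03|^3 = 347.428927
Step 2: Multiply by measures and sum:
  203.297472 * 1.78 = 361.8695
  445.943744 * 2.8 = 1248.642483
  7.414875 * 2.9 = 21.503137
  347.428927 * 1.76 = 611.474912
Sum = 361.8695 + 1248.642483 + 21.503137 + 611.474912 = 2243.490032
Step 3: Take the p-th root:
||f||_3 = (2243.490032)^(1/3) = 13.091057


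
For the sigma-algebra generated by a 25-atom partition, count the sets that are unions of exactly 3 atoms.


Each element of F is a union of some subset of the 25 atoms.
Elements that are unions of exactly 3 atoms correspond to 3-element subsets of the 25 atoms.
Count = C(25, 3) = 25! / (3! * 22!) = 2300.


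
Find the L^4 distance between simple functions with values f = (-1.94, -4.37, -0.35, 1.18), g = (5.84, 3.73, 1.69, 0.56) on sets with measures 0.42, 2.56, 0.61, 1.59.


Step 1: Compute differences f_i - g_i:
  -1.94 - 5.84 = -7.78
  -4.37 - 3.73 = -8.1
  -0.35 - 1.69 = -2.04
  1.18 - 0.56 = 0.62
Step 2: Compute |diff|^4 * measure for each set:
  |-7.78|^4 * 0.42 = 3663.687207 * 0.42 = 1538.748627
  |-8.1|^4 * 2.56 = 4304.6721 * 2.56 = 11019.960576
  |-2.04|^4 * 0.61 = 17.318915 * 0.61 = 10.564538
  |0.62|^4 * 1.59 = 0.147763 * 1.59 = 0.234944
Step 3: Sum = 12569.508684
Step 4: ||f-g||_4 = (12569.508684)^(1/4) = 10.588381


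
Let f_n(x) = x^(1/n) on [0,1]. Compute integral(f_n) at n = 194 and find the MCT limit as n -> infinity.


At n = 194: f_194(x) = x^(1/194).
Step 1: integral(x^(1/194), 0, 1) = [x^(1/194+1) / (1/194+1)] from 0 to 1
     = 1 / (1/194 + 1) = 1 / ((194+1)/194) = 194/(194+1)
     = 194/195 = 0.994872
Step 2: As n -> infinity, f_n(x) = x^(1/n) -> 1 for x in (0,1], and f_n is increasing in n.
By MCT, lim_n integral(f_n) = integral(lim_n f_n) = integral(1, 0, 1) = 1.
Step 3: Verify convergence: 194/195 = 0.994872 -> 1


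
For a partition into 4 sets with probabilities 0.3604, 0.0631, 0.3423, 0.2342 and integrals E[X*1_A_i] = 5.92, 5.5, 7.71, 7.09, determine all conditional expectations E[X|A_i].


For each cell A_i: E[X|A_i] = E[X*1_A_i] / P(A_i)
Step 1: E[X|A_1] = 5.92 / 0.3604 = 16.426193
Step 2: E[X|A_2] = 5.5 / 0.0631 = 87.163233
Step 3: E[X|A_3] = 7.71 / 0.3423 = 22.524102
Step 4: E[X|A_4] = 7.09 / 0.2342 = 30.273271
Verification: E[X] = sum E[X*1_A_i] = 5.92 + 5.5 + 7.71 + 7.09 = 26.22


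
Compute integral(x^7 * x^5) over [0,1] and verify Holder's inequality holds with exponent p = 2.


Step 1: Exact integral of f*g = integral(x^12, 0, 1) = 1/13
     = 0.076923
Step 2: Holder bound with p=2, q=2:
  ||f||_p = (integral x^14 dx)^(1/2) = (1/15)^(1/2) = 0.258199
  ||g||_q = (integral x^10 dx)^(1/2) = (1/11)^(1/2) = 0.301511
Step 3: Holder bound = ||f||_p * ||g||_q = 0.258199 * 0.301511 = 0.07785
Verification: 0.076923 <= 0.07785 (Holder holds)


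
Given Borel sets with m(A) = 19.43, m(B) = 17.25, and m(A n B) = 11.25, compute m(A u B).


By inclusion-exclusion: m(A u B) = m(A) + m(B) - m(A n B)
= 19.43 + 17.25 - 11.25
= 25.43


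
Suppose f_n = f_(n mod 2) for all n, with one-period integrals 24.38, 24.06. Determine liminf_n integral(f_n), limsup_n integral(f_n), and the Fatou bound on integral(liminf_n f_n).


The sequence (integral(f_n)) is periodic with period 2, repeating the values 24.38, 24.06 indefinitely.
Step 1: For a periodic sequence, every tail (a_m, a_(m+1), ...) contains all 2 period values infinitely often.
Step 2: Hence inf of every tail = min of the period values = min(24.38, 24.06) = 24.06.
        liminf_n integral(f_n) = sup over m of (inf of tail from m) = 24.06.
Step 3: Similarly sup of every tail = max of the period values = 24.38.
        limsup_n integral(f_n) = 24.38.
Step 4: Fatou's lemma: integral(liminf_n f_n) <= liminf_n integral(f_n) = 24.06.
        So the integral of the pointwise liminf is at most 24.06.


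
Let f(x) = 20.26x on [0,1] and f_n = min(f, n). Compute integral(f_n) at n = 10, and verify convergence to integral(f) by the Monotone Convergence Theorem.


f(x) = 20.26x on [0,1]; f_n(x) = min(20.26x, n). At n = 10:
Step 1: f(x) reaches 10 at x = 10/20.26 = 0.493583
Step 2: integral(f_10) = integral(20.26x, 0, 0.493583) + integral(10, 0.493583, 1)
       = 20.26*0.493583^2/2 + 10*(1 - 0.493583)
       = 2.467917 + 5.064166
       = 7.532083
Step 3: As n -> infinity, f_n increases to f, so by MCT integral(f_n) -> integral(f) = 20.26/2 = 10.13.
Convergence: integral(f_10) = 7.532083 -> 10.13 as n -> infinity


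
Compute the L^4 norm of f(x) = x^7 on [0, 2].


Step 1: ||f||_4 = (integral_0^2 |x^7|^4 dx)^(1/4)
     = (integral_0^2 x^28 dx)^(1/4)
Step 2: integral_0^2 x^28 dx = [x^29/(29)] from 0 to 2 = 2^29/29
     = 536870912/29 = 1.851279e+07
Step 3: ||f||_4 = (1.851279e+07)^(1/4) = 65.594582


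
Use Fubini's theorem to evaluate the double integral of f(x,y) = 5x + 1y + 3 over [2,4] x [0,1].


By Fubini, integrate in x first, then y.
Step 1: Fix y, integrate over x in [2,4]:
  integral(5x + 1y + 3, x=2..4)
  = 5*(4^2 - 2^2)/2 + (1y + 3)*(4 - 2)
  = 30 + (1y + 3)*2
  = 30 + 2y + 6
  = 36 + 2y
Step 2: Integrate over y in [0,1]:
  integral(36 + 2y, y=0..1)
  = 36*1 + 2*(1^2 - 0^2)/2
  = 36 + 1
  = 37


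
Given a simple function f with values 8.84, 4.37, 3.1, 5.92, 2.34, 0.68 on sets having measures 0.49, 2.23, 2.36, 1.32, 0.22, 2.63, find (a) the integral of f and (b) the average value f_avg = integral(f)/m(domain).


Step 1: Integral = sum(value_i * measure_i)
= 8.84*0.49 + 4.37*2.23 + 3.1*2.36 + 5.92*1.32 + 2.34*0.22 + 0.68*2.63
= 4.3316 + 9.7451 + 7.316 + 7.8144 + 0.5148 + 1.7884
= 31.5103
Step 2: Total measure of domain = 0.49 + 2.23 + 2.36 + 1.32 + 0.22 + 2.63 = 9.25
Step 3: Average value = 31.5103 / 9.25 = 3.406519


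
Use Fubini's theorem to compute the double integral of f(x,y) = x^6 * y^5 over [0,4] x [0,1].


By Fubini's theorem, the double integral factors as a product of single integrals:
Step 1: integral_0^4 x^6 dx = [x^7/7] from 0 to 4
     = 4^7/7 = 2340.571429
Step 2: integral_0^1 y^5 dy = [y^6/6] from 0 to 1
     = 1^6/6 = 0.166667
Step 3: Double integral = 2340.571429 * 0.166667 = 390.095238


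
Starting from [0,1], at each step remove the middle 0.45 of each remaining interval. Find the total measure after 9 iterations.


Step 1: At each step, fraction remaining = 1 - 0.45 = 0.55
Step 2: After 9 steps, measure = (0.55)^9
Result = 0.004605


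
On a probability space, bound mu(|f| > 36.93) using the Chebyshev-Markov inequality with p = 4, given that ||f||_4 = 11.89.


Chebyshev/Markov inequality: mu(|f| > eps) <= (||f||_p / eps)^p
Step 1: ||f||_4 / eps = 11.89 / 36.93 = 0.32196
Step 2: Raise to power p = 4:
  (0.32196)^4 = 0.010745
Step 3: Therefore mu(|f| > 36.93) <= 0.010745


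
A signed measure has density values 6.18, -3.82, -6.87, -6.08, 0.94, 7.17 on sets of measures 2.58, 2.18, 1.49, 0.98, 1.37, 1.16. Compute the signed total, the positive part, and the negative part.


Step 1: Compute signed measure on each set:
  Set 1: 6.18 * 2.58 = 15.9444
  Set 2: -3.82 * 2.18 = -8.3276
  Set 3: -6.87 * 1.49 = -10.2363
  Set 4: -6.08 * 0.98 = -5.9584
  Set 5: 0.94 * 1.37 = 1.2878
  Set 6: 7.17 * 1.16 = 8.3172
Step 2: Total signed measure = (15.9444) + (-8.3276) + (-10.2363) + (-5.9584) + (1.2878) + (8.3172)
     = 1.0271
Step 3: Positive part mu+(X) = sum of positive contributions = 25.5494
Step 4: Negative part mu-(X) = |sum of negative contributions| = 24.5223


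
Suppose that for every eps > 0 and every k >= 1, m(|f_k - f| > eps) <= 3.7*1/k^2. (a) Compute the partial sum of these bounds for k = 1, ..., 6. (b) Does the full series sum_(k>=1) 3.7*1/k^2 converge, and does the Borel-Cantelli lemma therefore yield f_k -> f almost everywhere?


Step 1: List the terms 3.7*1/k^2 for k = 1 to 6:
  k=1: 3.7
  k=2: 0.925
  k=3: 0.411111
  k=4: 0.23125
  k=5: 0.148
  k=6: 0.102778
Step 2: Partial sum = 3.7 + 0.925 + 0.411111 + 0.23125 + 0.148 + 0.102778
     = 5.518139
Step 3: The full series sum_(k>=1) 3.7*1/k^2 converges (p-series with p = 2 > 1; a constant multiple of a convergent series converges).
Step 4: Fix eps > 0. Since sum_k m(|f_k - f| > eps) < infinity, the Borel-Cantelli lemma gives
        m(limsup_k {|f_k - f| > eps}) = 0, i.e. for a.e. x, |f_k(x) - f(x)| <= eps for all large k.
        Applying this with eps = 1/j for j = 1, 2, ... and intersecting the countably many full-measure sets,
        for a.e. x we get limsup_k |f_k(x) - f(x)| <= 1/j for every j, hence f_k -> f almost everywhere.
Conclusion: series converges; Borel-Cantelli yields f_k -> f a.e.


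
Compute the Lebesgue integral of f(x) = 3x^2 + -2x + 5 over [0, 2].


The Lebesgue integral of a Riemann-integrable function agrees with the Riemann integral.
Antiderivative F(x) = (3/3)x^3 + (-2/2)x^2 + 5x
F(2) = (3/3)*2^3 + (-2/2)*2^2 + 5*2
     = (3/3)*8 + (-2/2)*4 + 5*2
     = 8 + -4 + 10
     = 14
F(0) = 0.0
Integral = F(2) - F(0) = 14 - 0.0 = 14


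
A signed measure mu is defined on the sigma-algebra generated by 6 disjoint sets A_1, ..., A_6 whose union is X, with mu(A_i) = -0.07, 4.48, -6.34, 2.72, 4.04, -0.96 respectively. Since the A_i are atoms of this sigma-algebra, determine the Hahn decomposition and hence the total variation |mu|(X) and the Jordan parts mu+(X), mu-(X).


Step 1: Every measurable set is a union of atoms (the cells / points), so a Hahn decomposition is
  obtained by grouping atoms by sign: P = union of atoms with mu > 0, N = union of the remaining atoms.
  Atoms in P (indices): 2, 4, 5;  atoms in N (indices): 1, 3, 6
  Positive values: 4.48, 2.72, 4.04
  Negative values: -0.07, -6.34, -0.96
Step 2: mu+(X) = mu(P) = sum of positive atom values = 11.24
Step 3: mu-(X) = -mu(N) = sum of |negative atom values| = 7.37
Step 4: |mu|(X) = mu+(X) + mu-(X) = 11.24 + 7.37 = 18.61


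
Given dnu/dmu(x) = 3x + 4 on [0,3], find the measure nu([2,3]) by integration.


nu(A) = integral_A (dnu/dmu) dmu = integral_2^3 (3x + 4) dx
Step 1: Antiderivative F(x) = (3/2)x^2 + 4x
Step 2: F(3) = (3/2)*3^2 + 4*3 = 13.5 + 12 = 25.5
Step 3: F(2) = (3/2)*2^2 + 4*2 = 6 + 8 = 14
Step 4: nu([2,3]) = F(3) - F(2) = 25.5 - 14 = 11.5


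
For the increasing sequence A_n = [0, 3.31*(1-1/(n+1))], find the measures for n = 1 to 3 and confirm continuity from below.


By continuity of measure from below: if A_n increases to A, then m(A_n) -> m(A).
Here A = [0, 3.31], so m(A) = 3.31
Step 1: a_1 = 3.31*(1 - 1/2) = 1.655, m(A_1) = 1.655
Step 2: a_2 = 3.31*(1 - 1/3) = 2.2067, m(A_2) = 2.2067
Step 3: a_3 = 3.31*(1 - 1/4) = 2.4825, m(A_3) = 2.4825
Limit: m(A_n) -> m([0,3.31]) = 3.31


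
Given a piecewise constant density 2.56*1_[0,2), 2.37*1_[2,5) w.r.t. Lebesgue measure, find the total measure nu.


Integrate each piece of the Radon-Nikodym derivative:
Step 1: integral_0^2 2.56 dx = 2.56*(2-0) = 2.56*2 = 5.12
Step 2: integral_2^5 2.37 dx = 2.37*(5-2) = 2.37*3 = 7.11
Total: 5.12 + 7.11 = 12.23


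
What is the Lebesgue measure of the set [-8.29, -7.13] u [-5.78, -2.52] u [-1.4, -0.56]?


For pairwise disjoint intervals, m(union) = sum of lengths.
= (-7.13 - -8.29) + (-2.52 - -5.78) + (-0.56 - -1.4)
= 1.16 + 3.26 + 0.84
= 5.26


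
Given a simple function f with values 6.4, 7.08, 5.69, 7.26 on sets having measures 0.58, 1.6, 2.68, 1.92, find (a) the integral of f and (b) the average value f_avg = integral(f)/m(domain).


Step 1: Integral = sum(value_i * measure_i)
= 6.4*0.58 + 7.08*1.6 + 5.69*2.68 + 7.26*1.92
= 3.712 + 11.328 + 15.2492 + 13.9392
= 44.2284
Step 2: Total measure of domain = 0.58 + 1.6 + 2.68 + 1.92 = 6.78
Step 3: Average value = 44.2284 / 6.78 = 6.523363


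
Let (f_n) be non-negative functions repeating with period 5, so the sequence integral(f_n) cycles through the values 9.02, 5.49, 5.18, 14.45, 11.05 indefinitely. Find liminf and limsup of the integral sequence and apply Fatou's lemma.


The sequence (integral(f_n)) is periodic with period 5, repeating the values 9.02, 5.49, 5.18, 14.45, 11.05 indefinitely.
Step 1: For a periodic sequence, every tail (a_m, a_(m+1), ...) contains all 5 period values infinitely often.
Step 2: Hence inf of every tail = min of the period values = min(9.02, 5.49, 5.18, 14.45, 11.05) = 5.18.
        liminf_n integral(f_n) = sup over m of (inf of tail from m) = 5.18.
Step 3: Similarly sup of every tail = max of the period values = 14.45.
        limsup_n integral(f_n) = 14.45.
Step 4: Fatou's lemma: integral(liminf_n f_n) <= liminf_n integral(f_n) = 5.18.
        So the integral of the pointwise liminf is at most 5.18.


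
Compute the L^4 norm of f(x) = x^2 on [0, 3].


Step 1: ||f||_4 = (integral_0^3 |x^2|^4 dx)^(1/4)
     = (integral_0^3 x^8 dx)^(1/4)
Step 2: integral_0^3 x^8 dx = [x^9/(9)] from 0 to 3 = 3^9/9
     = 19683/9 = 2187
Step 3: ||f||_4 = (2187)^(1/4) = 6.838521


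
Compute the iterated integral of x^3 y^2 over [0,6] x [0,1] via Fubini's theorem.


By Fubini's theorem, the double integral factors as a product of single integrals:
Step 1: integral_0^6 x^3 dx = [x^4/4] from 0 to 6
     = 6^4/4 = 324
Step 2: integral_0^1 y^2 dy = [y^3/3] from 0 to 1
     = 1^3/3 = 0.333333
Step 3: Double integral = 324 * 0.333333 = 108


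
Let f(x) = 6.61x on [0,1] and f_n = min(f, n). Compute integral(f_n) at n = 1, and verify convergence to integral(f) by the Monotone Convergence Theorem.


f(x) = 6.61x on [0,1]; f_n(x) = min(6.61x, n). At n = 1:
Step 1: f(x) reaches 1 at x = 1/6.61 = 0.151286
Step 2: integral(f_1) = integral(6.61x, 0, 0.151286) + integral(1, 0.151286, 1)
       = 6.61*0.151286^2/2 + 1*(1 - 0.151286)
       = 0.075643 + 0.848714
       = 0.924357
Step 3: As n -> infinity, f_n increases to f, so by MCT integral(f_n) -> integral(f) = 6.61/2 = 3.305.
Convergence: integral(f_1) = 0.924357 -> 3.305 as n -> infinity


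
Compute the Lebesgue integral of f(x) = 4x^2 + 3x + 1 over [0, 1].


The Lebesgue integral of a Riemann-integrable function agrees with the Riemann integral.
Antiderivative F(x) = (4/3)x^3 + (3/2)x^2 + 1x
F(1) = (4/3)*1^3 + (3/2)*1^2 + 1*1
     = (4/3)*1 + (3/2)*1 + 1*1
     = 1.333333 + 1.5 + 1
     = 3.833333
F(0) = 0.0
Integral = F(1) - F(0) = 3.833333 - 0.0 = 3.833333


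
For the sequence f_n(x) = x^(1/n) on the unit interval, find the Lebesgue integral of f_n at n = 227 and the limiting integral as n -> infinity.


At n = 227: f_227(x) = x^(1/227).
Step 1: integral(x^(1/227), 0, 1) = [x^(1/227+1) / (1/227+1)] from 0 to 1
     = 1 / (1/227 + 1) = 1 / ((227+1)/227) = 227/(227+1)
     = 227/228 = 0.995614
Step 2: As n -> infinity, f_n(x) = x^(1/n) -> 1 for x in (0,1], and f_n is increasing in n.
By MCT, lim_n integral(f_n) = integral(lim_n f_n) = integral(1, 0, 1) = 1.
Step 3: Verify convergence: 227/228 = 0.995614 -> 1


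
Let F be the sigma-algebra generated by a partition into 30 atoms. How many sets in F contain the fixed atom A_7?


Each element of F is a union of some subset S of the 30 atoms.
The element contains A_7 iff A_7 is in S.
So we count subsets S of {A_1,...,A_30} with A_7 in S: choose freely among the other 29 atoms.
Count = 2^(30-1) = 2^29 = 536870912.


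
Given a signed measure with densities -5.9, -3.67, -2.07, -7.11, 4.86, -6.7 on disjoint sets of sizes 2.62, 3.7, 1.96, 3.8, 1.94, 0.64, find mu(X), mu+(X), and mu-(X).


Step 1: Compute signed measure on each set:
  Set 1: -5.9 * 2.62 = -15.458
  Set 2: -3.67 * 3.7 = -13.579
  Set 3: -2.07 * 1.96 = -4.0572
  Set 4: -7.11 * 3.8 = -27.018
  Set 5: 4.86 * 1.94 = 9.4284
  Set 6: -6.7 * 0.64 = -4.288
Step 2: Total signed measure = (-15.458) + (-13.579) + (-4.0572) + (-27.018) + (9.4284) + (-4.288)
     = -54.9718
Step 3: Positive part mu+(X) = sum of positive contributions = 9.4284
Step 4: Negative part mu-(X) = |sum of negative contributions| = 64.4002


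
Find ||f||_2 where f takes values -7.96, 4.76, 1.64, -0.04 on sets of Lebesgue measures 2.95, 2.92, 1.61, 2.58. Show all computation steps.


Step 1: Compute |f_i|^2 for each value:
  |-7.96|^2 = 63.3616
  |4.76|^2 = 22.6576
  |1.64|^2 = 2.6896
  |-0.04|^2 = 0.0016
Step 2: Multiply by measures and sum:
  63.3616 * 2.95 = 186.91672
  22.6576 * 2.92 = 66.160192
  2.6896 * 1.61 = 4.330256
  0.0016 * 2.58 = 0.004128
Sum = 186.91672 + 66.160192 + 4.330256 + 0.004128 = 257.411296
Step 3: Take the p-th root:
||f||_2 = (257.411296)^(1/2) = 16.044042


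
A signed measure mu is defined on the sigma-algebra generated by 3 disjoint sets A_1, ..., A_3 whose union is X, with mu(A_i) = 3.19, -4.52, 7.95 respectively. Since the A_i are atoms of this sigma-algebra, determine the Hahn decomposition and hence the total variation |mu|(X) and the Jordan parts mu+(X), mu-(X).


Step 1: Every measurable set is a union of atoms (the cells / points), so a Hahn decomposition is
  obtained by grouping atoms by sign: P = union of atoms with mu > 0, N = union of the remaining atoms.
  Atoms in P (indices): 1, 3;  atoms in N (indices): 2
  Positive values: 3.19, 7.95
  Negative values: -4.52
Step 2: mu+(X) = mu(P) = sum of positive atom values = 11.14
Step 3: mu-(X) = -mu(N) = sum of |negative atom values| = 4.52
Step 4: |mu|(X) = mu+(X) + mu-(X) = 11.14 + 4.52 = 15.66


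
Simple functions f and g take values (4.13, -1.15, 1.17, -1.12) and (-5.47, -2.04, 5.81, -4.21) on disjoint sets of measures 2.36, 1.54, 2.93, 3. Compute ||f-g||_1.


Step 1: Compute differences f_i - g_i:
  4.13 - -5.47 = 9.6
  -1.15 - -2.04 = 0.89
  1.17 - 5.81 = -4.64
  -1.12 - -4.21 = 3.09
Step 2: Compute |diff|^1 * measure for each set:
  |9.6|^1 * 2.36 = 9.6 * 2.36 = 22.656
  |0.89|^1 * 1.54 = 0.89 * 1.54 = 1.3706
  |-4.64|^1 * 2.93 = 4.64 * 2.93 = 13.5952
  |3.09|^1 * 3 = 3.09 * 3 = 9.27
Step 3: Sum = 46.8918
Step 4: ||f-g||_1 = (46.8918)^(1/1) = 46.8918


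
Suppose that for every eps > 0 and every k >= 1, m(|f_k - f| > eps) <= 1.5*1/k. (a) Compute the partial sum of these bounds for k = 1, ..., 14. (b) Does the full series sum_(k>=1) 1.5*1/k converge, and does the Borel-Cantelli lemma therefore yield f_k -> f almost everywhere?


Step 1: List the terms 1.5*1/k for k = 1 to 14:
  k=1: 1.5
  k=2: 0.75
  k=3: 0.5
  k=4: 0.375
  k=5: 0.3
  k=6: 0.25
  k=7: 0.214286
  k=8: 0.1875
  k=9: 0.166667
  k=10: 0.15
  k=11: 0.136364
  k=12: 0.125
  k=13: 0.115385
  k=14: 0.107143
Step 2: Partial sum = 1.5 + 0.75 + 0.5 + 0.375 + 0.3 + 0.25 + 0.214286 + 0.1875 + 0.166667 + 0.15 + 0.136364 + 0.125 + 0.115385 + 0.107143
     = 4.877343
Step 3: The full series sum_(k>=1) 1.5*1/k diverges (harmonic series, p = 1; a nonzero constant multiple of a divergent series diverges).
Step 4: The (first) Borel-Cantelli lemma requires a summable sequence of measures, so it does not apply here;
        from this bound alone no conclusion about a.e. convergence can be drawn (convergence in measure still
        gives an a.e.-convergent subsequence, but not a.e. convergence of the whole sequence).
Conclusion: series diverges; Borel-Cantelli is inconclusive about a.e. convergence of f_k.


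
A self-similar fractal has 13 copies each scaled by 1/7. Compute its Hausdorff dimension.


For a self-similar set with N copies scaled by 1/r:
dim_H = log(N)/log(r) = log(13)/log(7)
= 2.564949/1.94591
= 1.318123


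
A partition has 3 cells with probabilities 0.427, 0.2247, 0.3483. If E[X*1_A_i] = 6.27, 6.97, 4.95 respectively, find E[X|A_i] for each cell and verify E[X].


For each cell A_i: E[X|A_i] = E[X*1_A_i] / P(A_i)
Step 1: E[X|A_1] = 6.27 / 0.427 = 14.683841
Step 2: E[X|A_2] = 6.97 / 0.2247 = 31.019137
Step 3: E[X|A_3] = 4.95 / 0.3483 = 14.211886
Verification: E[X] = sum E[X*1_A_i] = 6.27 + 6.97 + 4.95 = 18.19


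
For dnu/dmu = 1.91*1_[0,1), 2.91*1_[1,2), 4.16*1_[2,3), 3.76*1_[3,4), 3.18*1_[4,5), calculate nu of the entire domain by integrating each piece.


Integrate each piece of the Radon-Nikodym derivative:
Step 1: integral_0^1 1.91 dx = 1.91*(1-0) = 1.91*1 = 1.91
Step 2: integral_1^2 2.91 dx = 2.91*(2-1) = 2.91*1 = 2.91
Step 3: integral_2^3 4.16 dx = 4.16*(3-2) = 4.16*1 = 4.16
Step 4: integral_3^4 3.76 dx = 3.76*(4-3) = 3.76*1 = 3.76
Step 5: integral_4^5 3.18 dx = 3.18*(5-4) = 3.18*1 = 3.18
Total: 1.91 + 2.91 + 4.16 + 3.76 + 3.18 = 15.92


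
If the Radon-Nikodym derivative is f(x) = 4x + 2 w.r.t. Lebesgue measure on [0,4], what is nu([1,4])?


nu(A) = integral_A (dnu/dmu) dmu = integral_1^4 (4x + 2) dx
Step 1: Antiderivative F(x) = (4/2)x^2 + 2x
Step 2: F(4) = (4/2)*4^2 + 2*4 = 32 + 8 = 40
Step 3: F(1) = (4/2)*1^2 + 2*1 = 2 + 2 = 4
Step 4: nu([1,4]) = F(4) - F(1) = 40 - 4 = 36


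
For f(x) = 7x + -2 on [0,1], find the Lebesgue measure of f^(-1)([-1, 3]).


f^(-1)([-1, 3]) = {x : -1 <= 7x + -2 <= 3}
Solving: (-1 - -2)/7 <= x <= (3 - -2)/7
= [0.142857, 0.714286]
Intersecting with [0,1]: [0.142857, 0.714286]
Measure = 0.714286 - 0.142857 = 0.571429


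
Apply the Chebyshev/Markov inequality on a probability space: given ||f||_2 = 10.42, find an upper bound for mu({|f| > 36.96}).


Chebyshev/Markov inequality: mu(|f| > eps) <= (||f||_p / eps)^p
Step 1: ||f||_2 / eps = 10.42 / 36.96 = 0.281926
Step 2: Raise to power p = 2:
  (0.281926)^2 = 0.079482
Step 3: Therefore mu(|f| > 36.96) <= 0.079482


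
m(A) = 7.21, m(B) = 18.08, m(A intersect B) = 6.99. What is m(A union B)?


By inclusion-exclusion: m(A u B) = m(A) + m(B) - m(A n B)
= 7.21 + 18.08 - 6.99
= 18.3


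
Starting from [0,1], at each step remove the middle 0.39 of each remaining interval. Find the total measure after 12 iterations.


Step 1: At each step, fraction remaining = 1 - 0.39 = 0.61
Step 2: After 12 steps, measure = (0.61)^12
Result = 0.002654


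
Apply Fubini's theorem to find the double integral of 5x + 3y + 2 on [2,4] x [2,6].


By Fubini, integrate in x first, then y.
Step 1: Fix y, integrate over x in [2,4]:
  integral(5x + 3y + 2, x=2..4)
  = 5*(4^2 - 2^2)/2 + (3y + 2)*(4 - 2)
  = 30 + (3y + 2)*2
  = 30 + 6y + 4
  = 34 + 6y
Step 2: Integrate over y in [2,6]:
  integral(34 + 6y, y=2..6)
  = 34*4 + 6*(6^2 - 2^2)/2
  = 136 + 96
  = 232


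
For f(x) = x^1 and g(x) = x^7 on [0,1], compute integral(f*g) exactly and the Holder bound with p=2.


Step 1: Exact integral of f*g = integral(x^8, 0, 1) = 1/9
     = 0.111111
Step 2: Holder bound with p=2, q=2:
  ||f||_p = (integral x^2 dx)^(1/2) = (1/3)^(1/2) = 0.57735
  ||g||_q = (integral x^14 dx)^(1/2) = (1/15)^(1/2) = 0.258199
Step 3: Holder bound = ||f||_p * ||g||_q = 0.57735 * 0.258199 = 0.149071
Verification: 0.111111 <= 0.149071 (Holder holds)


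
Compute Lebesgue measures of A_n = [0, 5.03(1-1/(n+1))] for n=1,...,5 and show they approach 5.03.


By continuity of measure from below: if A_n increases to A, then m(A_n) -> m(A).
Here A = [0, 5.03], so m(A) = 5.03
Step 1: a_1 = 5.03*(1 - 1/2) = 2.515, m(A_1) = 2.515
Step 2: a_2 = 5.03*(1 - 1/3) = 3.3533, m(A_2) = 3.3533
Step 3: a_3 = 5.03*(1 - 1/4) = 3.7725, m(A_3) = 3.7725
Step 4: a_4 = 5.03*(1 - 1/5) = 4.024, m(A_4) = 4.024
Step 5: a_5 = 5.03*(1 - 1/6) = 4.1917, m(A_5) = 4.1917
Limit: m(A_n) -> m([0,5.03]) = 5.03
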